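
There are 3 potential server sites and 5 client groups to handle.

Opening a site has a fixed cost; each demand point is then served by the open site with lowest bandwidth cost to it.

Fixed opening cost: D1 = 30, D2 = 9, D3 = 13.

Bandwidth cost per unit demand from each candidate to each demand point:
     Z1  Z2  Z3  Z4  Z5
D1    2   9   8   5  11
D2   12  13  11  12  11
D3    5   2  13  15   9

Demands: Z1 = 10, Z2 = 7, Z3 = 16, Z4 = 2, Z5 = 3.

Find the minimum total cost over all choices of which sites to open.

Open {D1, D3}: assign each demand point to its cheapest open site.
  Z1→D1 10×2=20, Z2→D3 7×2=14, Z3→D1 16×8=128, Z4→D1 2×5=10, Z5→D3 3×9=27
  bandwidth cost 199, fixed 43 → total 242.
Compare {D1, D2, D3}: bandwidth cost 199 + fixed 52 = 251.
Compare {D1}: bandwidth cost 254 + fixed 30 = 284.
Compare {D1, D2}: bandwidth cost 254 + fixed 39 = 293.
All other subsets cost ≥ 251. Minimum total cost: 242.

242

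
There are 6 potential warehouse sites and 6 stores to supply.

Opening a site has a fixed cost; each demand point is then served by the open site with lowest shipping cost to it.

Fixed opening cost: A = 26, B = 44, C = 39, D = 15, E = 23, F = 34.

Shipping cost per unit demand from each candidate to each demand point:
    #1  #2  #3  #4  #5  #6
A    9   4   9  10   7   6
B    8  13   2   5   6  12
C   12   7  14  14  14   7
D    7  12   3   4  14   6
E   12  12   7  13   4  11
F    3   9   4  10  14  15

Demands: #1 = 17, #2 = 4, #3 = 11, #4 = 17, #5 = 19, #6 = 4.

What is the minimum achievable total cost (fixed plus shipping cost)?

360

Open {D, E, F}: assign each demand point to its cheapest open site.
  #1→F 17×3=51, #2→F 4×9=36, #3→D 11×3=33, #4→D 17×4=68, #5→E 19×4=76, #6→D 4×6=24
  shipping cost 288, fixed 72 → total 360.
Compare {A, D, E, F}: shipping cost 268 + fixed 98 = 366.
Compare {C, D, E, F}: shipping cost 280 + fixed 111 = 391.
Compare {B, D, E, F}: shipping cost 277 + fixed 116 = 393.
All other subsets cost ≥ 366. Minimum total cost: 360.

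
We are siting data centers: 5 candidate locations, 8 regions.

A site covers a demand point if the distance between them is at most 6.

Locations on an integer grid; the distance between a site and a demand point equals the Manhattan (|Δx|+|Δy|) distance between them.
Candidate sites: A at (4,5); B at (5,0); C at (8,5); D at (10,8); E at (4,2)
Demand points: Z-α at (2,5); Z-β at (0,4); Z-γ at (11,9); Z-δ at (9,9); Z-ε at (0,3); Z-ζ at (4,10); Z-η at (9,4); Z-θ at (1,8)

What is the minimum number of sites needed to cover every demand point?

Coverage sets (demand points within 6 of each site):
  A: {Z-α, Z-β, Z-ε, Z-ζ, Z-η, Z-θ}
  B: {}
  C: {Z-α, Z-δ, Z-η}
  D: {Z-γ, Z-δ, Z-η}
  E: {Z-α, Z-β, Z-ε}
No single site covers all 8 demand points.
But {A, D} covers everything, so the minimum is 2.

2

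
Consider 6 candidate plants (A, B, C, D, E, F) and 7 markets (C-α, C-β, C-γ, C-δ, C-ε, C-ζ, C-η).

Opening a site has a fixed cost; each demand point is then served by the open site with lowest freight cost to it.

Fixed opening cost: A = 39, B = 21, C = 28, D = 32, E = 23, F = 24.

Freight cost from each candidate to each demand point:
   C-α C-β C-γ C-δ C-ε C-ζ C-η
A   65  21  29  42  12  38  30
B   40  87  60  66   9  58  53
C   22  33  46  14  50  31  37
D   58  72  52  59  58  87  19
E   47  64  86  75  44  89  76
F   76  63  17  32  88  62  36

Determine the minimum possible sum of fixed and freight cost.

Open {A, C}: assign each demand point to its cheapest open site.
  C-α→C 22, C-β→A 21, C-γ→A 29, C-δ→C 14, C-ε→A 12, C-ζ→C 31, C-η→A 30
  freight cost 159, fixed 67 → total 226.
Compare {B, C, F}: freight cost 162 + fixed 73 = 235.
Compare {A, C, F}: freight cost 147 + fixed 91 = 238.
Compare {B, C}: freight cost 192 + fixed 49 = 241.
All other subsets cost ≥ 235. Minimum total cost: 226.

226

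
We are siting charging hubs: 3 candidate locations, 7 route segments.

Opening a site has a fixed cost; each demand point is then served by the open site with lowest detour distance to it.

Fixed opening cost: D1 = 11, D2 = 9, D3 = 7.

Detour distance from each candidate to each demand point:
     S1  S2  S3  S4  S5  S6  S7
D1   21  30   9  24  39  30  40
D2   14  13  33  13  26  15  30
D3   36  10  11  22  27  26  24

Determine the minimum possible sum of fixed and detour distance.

Open {D2, D3}: assign each demand point to its cheapest open site.
  S1→D2 14, S2→D3 10, S3→D3 11, S4→D2 13, S5→D2 26, S6→D2 15, S7→D3 24
  detour distance 113, fixed 16 → total 129.
Compare {D1, D2, D3}: detour distance 111 + fixed 27 = 138.
Compare {D1, D2}: detour distance 120 + fixed 20 = 140.
Compare {D2}: detour distance 144 + fixed 9 = 153.
All other subsets cost ≥ 138. Minimum total cost: 129.

129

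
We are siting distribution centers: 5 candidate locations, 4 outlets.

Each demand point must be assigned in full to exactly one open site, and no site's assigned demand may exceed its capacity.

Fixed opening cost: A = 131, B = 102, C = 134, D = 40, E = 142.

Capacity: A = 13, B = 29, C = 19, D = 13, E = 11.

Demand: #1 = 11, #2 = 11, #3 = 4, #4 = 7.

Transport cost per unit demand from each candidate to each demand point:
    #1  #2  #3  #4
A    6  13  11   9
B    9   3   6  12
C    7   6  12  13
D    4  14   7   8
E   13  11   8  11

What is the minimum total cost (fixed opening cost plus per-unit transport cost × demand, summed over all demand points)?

327

Open {B, D}; cheapest assignment that respects the capacities:
  B (cap 29, load 22): #2, #3, #4 — cost 11×3 + 4×6 + 7×12 = 141
  D (cap 13, load 11): #1 — cost 11×4 = 44
  Shipping 185, fixed 142 → total 327.
  Any other capacity-feasible assignment to {B, D} ships for at least 185.
Compare {A, B, D}: its best feasible assignment gives total 437.
Compare {A, B}: its best feasible assignment gives total 440.
Every other set of open sites that can feasibly serve all demand totals ≥ 437 even under its best assignment. Minimum: 327.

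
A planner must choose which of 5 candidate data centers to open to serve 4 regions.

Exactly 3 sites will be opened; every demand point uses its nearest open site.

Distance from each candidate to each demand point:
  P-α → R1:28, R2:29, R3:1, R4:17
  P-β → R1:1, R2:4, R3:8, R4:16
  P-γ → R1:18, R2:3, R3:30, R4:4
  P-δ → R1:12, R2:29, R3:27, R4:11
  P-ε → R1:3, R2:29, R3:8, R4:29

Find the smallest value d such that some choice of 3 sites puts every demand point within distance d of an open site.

Open {P-α, P-β, P-γ}.
  Farthest demand point is R4 at distance 4 (to P-γ); all others are ≤ 4.
With {P-α, P-γ, P-ε} the worst case is 4.
With {P-β, P-γ, P-δ} the worst case is 8.
No size-3 selection achieves below 4.

4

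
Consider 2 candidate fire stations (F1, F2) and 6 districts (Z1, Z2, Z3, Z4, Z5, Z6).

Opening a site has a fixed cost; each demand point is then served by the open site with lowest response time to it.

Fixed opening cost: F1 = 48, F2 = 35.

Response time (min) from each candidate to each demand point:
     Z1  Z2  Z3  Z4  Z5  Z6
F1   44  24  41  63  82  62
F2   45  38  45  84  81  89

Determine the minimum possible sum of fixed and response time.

Open {F1}: assign each demand point to its cheapest open site.
  Z1→F1 44, Z2→F1 24, Z3→F1 41, Z4→F1 63, Z5→F1 82, Z6→F1 62
  response time 316, fixed 48 → total 364.
Compare {F1, F2}: response time 315 + fixed 83 = 398.
Compare {F2}: response time 382 + fixed 35 = 417.

364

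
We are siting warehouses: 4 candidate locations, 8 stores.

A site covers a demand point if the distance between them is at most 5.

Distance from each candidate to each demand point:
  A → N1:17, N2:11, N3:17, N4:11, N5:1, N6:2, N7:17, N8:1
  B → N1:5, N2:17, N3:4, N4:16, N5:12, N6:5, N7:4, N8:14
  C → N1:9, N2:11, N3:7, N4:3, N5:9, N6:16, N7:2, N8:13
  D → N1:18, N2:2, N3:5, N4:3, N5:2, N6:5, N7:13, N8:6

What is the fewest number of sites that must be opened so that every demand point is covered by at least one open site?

3

Coverage sets (demand points within 5 of each site):
  A: {N5, N6, N8}
  B: {N1, N3, N6, N7}
  C: {N4, N7}
  D: {N2, N3, N4, N5, N6}
No 2 sites suffice: every size-2 union leaves at least one demand point uncovered.
But {A, B, D} covers everything, so the minimum is 3.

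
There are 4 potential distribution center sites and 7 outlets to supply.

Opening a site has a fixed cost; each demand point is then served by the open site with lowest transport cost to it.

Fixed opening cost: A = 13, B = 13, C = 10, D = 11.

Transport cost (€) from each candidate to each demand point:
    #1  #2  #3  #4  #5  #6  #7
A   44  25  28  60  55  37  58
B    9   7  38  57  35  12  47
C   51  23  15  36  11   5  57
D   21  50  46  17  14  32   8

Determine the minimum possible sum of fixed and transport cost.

106

Open {B, C, D}: assign each demand point to its cheapest open site.
  #1→B 9, #2→B 7, #3→C 15, #4→D 17, #5→C 11, #6→C 5, #7→D 8
  transport cost 72, fixed 34 → total 106.
Compare {A, B, C, D}: transport cost 72 + fixed 47 = 119.
Compare {C, D}: transport cost 100 + fixed 21 = 121.
Compare {B, D}: transport cost 105 + fixed 24 = 129.
All other subsets cost ≥ 119. Minimum total cost: 106.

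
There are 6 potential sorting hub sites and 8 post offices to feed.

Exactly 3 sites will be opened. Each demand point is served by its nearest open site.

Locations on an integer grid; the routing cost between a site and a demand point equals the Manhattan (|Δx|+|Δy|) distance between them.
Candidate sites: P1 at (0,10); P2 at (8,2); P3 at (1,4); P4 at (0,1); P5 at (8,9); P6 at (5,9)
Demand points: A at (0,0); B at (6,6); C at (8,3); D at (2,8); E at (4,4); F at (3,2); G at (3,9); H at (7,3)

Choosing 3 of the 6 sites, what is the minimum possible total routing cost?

Open {P2, P4, P6}.
  A→P4 1, B→P6 4, C→P2 1, D→P6 4, E→P2 6, F→P4 4, G→P6 2, H→P2 2  ⇒ total 24.
Compare {P2, P3, P6}: total 25.
Compare {P1, P2, P4}: total 28.
No size-3 selection does better; minimum is 24.

24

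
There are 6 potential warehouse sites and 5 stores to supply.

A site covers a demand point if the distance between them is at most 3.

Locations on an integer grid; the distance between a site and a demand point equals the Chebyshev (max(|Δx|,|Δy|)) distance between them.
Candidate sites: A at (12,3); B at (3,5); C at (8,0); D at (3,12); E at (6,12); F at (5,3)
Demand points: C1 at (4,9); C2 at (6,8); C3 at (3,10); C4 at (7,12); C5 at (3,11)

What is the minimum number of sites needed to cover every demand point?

2

Coverage sets (demand points within 3 of each site):
  A: {}
  B: {C2}
  C: {}
  D: {C1, C3, C5}
  E: {C1, C3, C4, C5}
  F: {}
No single site covers all 5 demand points.
But {B, E} covers everything, so the minimum is 2.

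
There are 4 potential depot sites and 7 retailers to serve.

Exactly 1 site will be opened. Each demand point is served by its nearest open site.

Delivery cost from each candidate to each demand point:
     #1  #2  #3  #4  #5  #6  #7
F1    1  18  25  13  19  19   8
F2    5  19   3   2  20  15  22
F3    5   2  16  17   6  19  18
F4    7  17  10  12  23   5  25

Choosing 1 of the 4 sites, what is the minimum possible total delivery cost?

83

Open {F3}.
  #1→F3 5, #2→F3 2, #3→F3 16, #4→F3 17, #5→F3 6, #6→F3 19, #7→F3 18  ⇒ total 83.
Compare {F2}: total 86.
Compare {F4}: total 99.
No size-1 selection does better; minimum is 83.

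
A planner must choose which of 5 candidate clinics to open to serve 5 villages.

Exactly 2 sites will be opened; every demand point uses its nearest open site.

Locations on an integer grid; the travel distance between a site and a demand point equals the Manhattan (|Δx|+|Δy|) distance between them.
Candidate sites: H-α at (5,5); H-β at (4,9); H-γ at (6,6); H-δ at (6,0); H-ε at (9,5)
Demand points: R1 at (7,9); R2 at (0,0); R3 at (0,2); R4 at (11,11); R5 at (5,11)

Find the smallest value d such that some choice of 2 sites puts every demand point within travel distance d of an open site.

Open {H-β, H-δ}.
  Farthest demand point is R4 at travel distance 9 (to H-β); all others are ≤ 9.
With {H-α, H-β} the worst case is 10.
With {H-α, H-γ} the worst case is 10.
No size-2 selection achieves below 9.

9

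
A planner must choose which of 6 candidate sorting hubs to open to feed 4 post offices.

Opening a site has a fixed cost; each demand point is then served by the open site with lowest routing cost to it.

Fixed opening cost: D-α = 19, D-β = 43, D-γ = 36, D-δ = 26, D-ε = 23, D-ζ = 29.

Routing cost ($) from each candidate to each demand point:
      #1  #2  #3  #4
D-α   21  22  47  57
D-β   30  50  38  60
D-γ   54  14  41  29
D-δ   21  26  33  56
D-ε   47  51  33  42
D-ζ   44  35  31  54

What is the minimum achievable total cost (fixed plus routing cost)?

Open {D-γ, D-δ}: assign each demand point to its cheapest open site.
  #1→D-δ 21, #2→D-γ 14, #3→D-δ 33, #4→D-γ 29
  routing cost 97, fixed 62 → total 159.
Compare {D-α, D-γ}: routing cost 105 + fixed 55 = 160.
Compare {D-α, D-ε}: routing cost 118 + fixed 42 = 160.
Compare {D-δ}: routing cost 136 + fixed 26 = 162.
All other subsets cost ≥ 160. Minimum total cost: 159.

159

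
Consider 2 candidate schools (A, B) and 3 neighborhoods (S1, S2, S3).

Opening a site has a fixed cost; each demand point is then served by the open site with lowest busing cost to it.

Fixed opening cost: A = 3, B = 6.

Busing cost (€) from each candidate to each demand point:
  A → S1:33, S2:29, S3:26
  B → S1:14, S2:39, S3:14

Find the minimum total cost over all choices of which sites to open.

Open {A, B}: assign each demand point to its cheapest open site.
  S1→B 14, S2→A 29, S3→B 14
  busing cost 57, fixed 9 → total 66.
Compare {B}: busing cost 67 + fixed 6 = 73.
Compare {A}: busing cost 88 + fixed 3 = 91.

66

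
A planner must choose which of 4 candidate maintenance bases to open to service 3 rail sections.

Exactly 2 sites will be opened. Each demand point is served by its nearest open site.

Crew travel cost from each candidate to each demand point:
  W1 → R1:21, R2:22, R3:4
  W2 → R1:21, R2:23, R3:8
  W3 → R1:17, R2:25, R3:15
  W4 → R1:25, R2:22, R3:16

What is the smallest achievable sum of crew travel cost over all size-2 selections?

43

Open {W1, W3}.
  R1→W3 17, R2→W1 22, R3→W1 4  ⇒ total 43.
Compare {W1, W2}: total 47.
Compare {W1, W4}: total 47.
No size-2 selection does better; minimum is 43.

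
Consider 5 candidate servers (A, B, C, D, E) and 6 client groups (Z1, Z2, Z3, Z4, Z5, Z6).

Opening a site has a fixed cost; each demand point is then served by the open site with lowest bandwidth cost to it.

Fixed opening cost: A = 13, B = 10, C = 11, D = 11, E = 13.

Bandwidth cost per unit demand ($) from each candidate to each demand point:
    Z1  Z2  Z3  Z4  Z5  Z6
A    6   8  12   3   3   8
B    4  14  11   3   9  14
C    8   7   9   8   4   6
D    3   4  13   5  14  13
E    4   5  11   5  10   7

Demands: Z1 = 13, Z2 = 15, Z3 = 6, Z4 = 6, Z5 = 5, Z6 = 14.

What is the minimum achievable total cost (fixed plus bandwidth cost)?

305

Open {A, C, D}: assign each demand point to its cheapest open site.
  Z1→D 13×3=39, Z2→D 15×4=60, Z3→C 6×9=54, Z4→A 6×3=18, Z5→A 5×3=15, Z6→C 14×6=84
  bandwidth cost 270, fixed 35 → total 305.
Compare {B, C, D}: bandwidth cost 275 + fixed 32 = 307.
Compare {C, D}: bandwidth cost 287 + fixed 22 = 309.
Compare {A, B, C, D}: bandwidth cost 270 + fixed 45 = 315.
All other subsets cost ≥ 307. Minimum total cost: 305.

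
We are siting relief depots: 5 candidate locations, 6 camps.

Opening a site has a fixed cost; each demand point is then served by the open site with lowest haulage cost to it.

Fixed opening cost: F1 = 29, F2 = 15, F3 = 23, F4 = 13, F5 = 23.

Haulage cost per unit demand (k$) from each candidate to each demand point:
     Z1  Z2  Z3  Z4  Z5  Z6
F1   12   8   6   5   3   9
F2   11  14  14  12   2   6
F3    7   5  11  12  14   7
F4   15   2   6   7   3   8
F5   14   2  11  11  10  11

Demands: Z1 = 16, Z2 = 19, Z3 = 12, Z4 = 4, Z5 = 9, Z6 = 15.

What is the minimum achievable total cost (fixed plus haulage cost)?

409

Open {F2, F3, F4}: assign each demand point to its cheapest open site.
  Z1→F3 16×7=112, Z2→F4 19×2=38, Z3→F4 12×6=72, Z4→F4 4×7=28, Z5→F2 9×2=18, Z6→F2 15×6=90
  haulage cost 358, fixed 51 → total 409.
Compare {F3, F4}: haulage cost 382 + fixed 36 = 418.
Compare {F1, F2, F3, F4}: haulage cost 350 + fixed 80 = 430.
Compare {F2, F3, F4, F5}: haulage cost 358 + fixed 74 = 432.
All other subsets cost ≥ 418. Minimum total cost: 409.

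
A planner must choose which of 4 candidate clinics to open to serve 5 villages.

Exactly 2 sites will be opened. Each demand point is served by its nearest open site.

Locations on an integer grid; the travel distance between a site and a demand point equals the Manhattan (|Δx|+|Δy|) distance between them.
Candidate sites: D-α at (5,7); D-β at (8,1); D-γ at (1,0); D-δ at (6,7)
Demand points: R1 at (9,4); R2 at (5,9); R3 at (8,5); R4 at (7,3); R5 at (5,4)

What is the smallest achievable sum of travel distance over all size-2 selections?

16

Open {D-α, D-β}.
  R1→D-β 4, R2→D-α 2, R3→D-β 4, R4→D-β 3, R5→D-α 3  ⇒ total 16.
Compare {D-β, D-δ}: total 18.
Compare {D-α, D-δ}: total 20.
No size-2 selection does better; minimum is 16.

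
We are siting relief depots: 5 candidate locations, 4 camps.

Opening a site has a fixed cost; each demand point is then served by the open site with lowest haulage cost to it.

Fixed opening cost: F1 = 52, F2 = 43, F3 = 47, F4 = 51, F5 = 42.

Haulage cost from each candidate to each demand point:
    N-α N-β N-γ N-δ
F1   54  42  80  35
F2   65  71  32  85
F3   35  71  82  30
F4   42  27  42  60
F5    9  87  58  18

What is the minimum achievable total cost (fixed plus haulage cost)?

Open {F4, F5}: assign each demand point to its cheapest open site.
  N-α→F5 9, N-β→F4 27, N-γ→F4 42, N-δ→F5 18
  haulage cost 96, fixed 93 → total 189.
Compare {F5}: haulage cost 172 + fixed 42 = 214.
Compare {F2, F5}: haulage cost 130 + fixed 85 = 215.
Compare {F1, F5}: haulage cost 127 + fixed 94 = 221.
All other subsets cost ≥ 214. Minimum total cost: 189.

189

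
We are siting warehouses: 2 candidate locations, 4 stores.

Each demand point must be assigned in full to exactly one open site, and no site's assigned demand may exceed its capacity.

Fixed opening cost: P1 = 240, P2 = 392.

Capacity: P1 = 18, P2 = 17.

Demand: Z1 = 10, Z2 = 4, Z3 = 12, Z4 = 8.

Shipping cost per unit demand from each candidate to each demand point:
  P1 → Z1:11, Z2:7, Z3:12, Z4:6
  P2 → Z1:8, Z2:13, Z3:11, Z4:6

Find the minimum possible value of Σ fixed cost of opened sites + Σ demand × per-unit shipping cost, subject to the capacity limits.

974

Open {P1, P2}; cheapest assignment that respects the capacities:
  P1 (cap 18, load 18): Z1, Z4 — cost 10×11 + 8×6 = 158
  P2 (cap 17, load 16): Z2, Z3 — cost 4×13 + 12×11 = 184
  Shipping 342, fixed 632 → total 974.
  Any other capacity-feasible assignment to {P1, P2} ships for at least 342.
Total demand is 34 and no other set of sites has combined capacity ≥ 34, so {P1, P2} is the only feasible choice of open sites. Minimum: 974.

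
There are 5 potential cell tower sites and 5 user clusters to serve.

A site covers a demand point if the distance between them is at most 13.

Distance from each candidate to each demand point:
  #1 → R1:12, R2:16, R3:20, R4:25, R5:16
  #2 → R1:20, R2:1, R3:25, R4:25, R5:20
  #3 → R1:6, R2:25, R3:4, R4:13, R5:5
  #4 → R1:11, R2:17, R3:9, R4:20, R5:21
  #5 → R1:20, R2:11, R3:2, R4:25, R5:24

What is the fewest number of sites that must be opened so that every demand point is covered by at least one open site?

Coverage sets (demand points within 13 of each site):
  #1: {R1}
  #2: {R2}
  #3: {R1, R3, R4, R5}
  #4: {R1, R3}
  #5: {R2, R3}
No single site covers all 5 demand points.
But {#2, #3} covers everything, so the minimum is 2.

2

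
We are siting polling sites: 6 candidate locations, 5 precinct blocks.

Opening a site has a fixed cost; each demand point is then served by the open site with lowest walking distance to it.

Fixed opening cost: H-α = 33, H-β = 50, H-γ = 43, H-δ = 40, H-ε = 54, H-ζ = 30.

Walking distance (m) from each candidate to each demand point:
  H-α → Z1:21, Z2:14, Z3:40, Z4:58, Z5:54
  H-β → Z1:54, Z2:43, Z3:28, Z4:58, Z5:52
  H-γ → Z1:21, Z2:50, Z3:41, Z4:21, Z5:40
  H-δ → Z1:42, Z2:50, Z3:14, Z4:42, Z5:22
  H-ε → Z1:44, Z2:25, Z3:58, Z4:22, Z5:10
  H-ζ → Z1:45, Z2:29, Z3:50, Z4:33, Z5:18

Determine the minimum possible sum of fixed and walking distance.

Open {H-α, H-δ}: assign each demand point to its cheapest open site.
  Z1→H-α 21, Z2→H-α 14, Z3→H-δ 14, Z4→H-δ 42, Z5→H-δ 22
  walking distance 113, fixed 73 → total 186.
Compare {H-α, H-ζ}: walking distance 126 + fixed 63 = 189.
Compare {H-α, H-ε}: walking distance 107 + fixed 87 = 194.
Compare {H-γ, H-ζ}: walking distance 130 + fixed 73 = 203.
All other subsets cost ≥ 189. Minimum total cost: 186.

186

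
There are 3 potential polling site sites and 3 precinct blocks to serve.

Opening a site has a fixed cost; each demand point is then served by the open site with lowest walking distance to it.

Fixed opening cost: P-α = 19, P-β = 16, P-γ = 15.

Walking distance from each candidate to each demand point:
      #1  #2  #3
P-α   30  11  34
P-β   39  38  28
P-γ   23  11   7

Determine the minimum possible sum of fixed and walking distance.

Open {P-γ}: assign each demand point to its cheapest open site.
  #1→P-γ 23, #2→P-γ 11, #3→P-γ 7
  walking distance 41, fixed 15 → total 56.
Compare {P-β, P-γ}: walking distance 41 + fixed 31 = 72.
Compare {P-α, P-γ}: walking distance 41 + fixed 34 = 75.
Compare {P-α, P-β, P-γ}: walking distance 41 + fixed 50 = 91.
All other subsets cost ≥ 72. Minimum total cost: 56.

56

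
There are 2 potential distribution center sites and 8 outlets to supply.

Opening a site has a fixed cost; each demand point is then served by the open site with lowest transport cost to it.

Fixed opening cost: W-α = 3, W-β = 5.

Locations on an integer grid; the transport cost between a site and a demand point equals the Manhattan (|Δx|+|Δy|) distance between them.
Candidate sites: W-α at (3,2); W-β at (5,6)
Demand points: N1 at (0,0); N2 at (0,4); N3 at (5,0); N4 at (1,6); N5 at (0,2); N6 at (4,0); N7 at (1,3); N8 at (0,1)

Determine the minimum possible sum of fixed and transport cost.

Open {W-α}: assign each demand point to its cheapest open site.
  N1→W-α 5, N2→W-α 5, N3→W-α 4, N4→W-α 6, N5→W-α 3, N6→W-α 3, N7→W-α 3, N8→W-α 4
  transport cost 33, fixed 3 → total 36.
Compare {W-α, W-β}: transport cost 31 + fixed 8 = 39.
Compare {W-β}: transport cost 61 + fixed 5 = 66.

36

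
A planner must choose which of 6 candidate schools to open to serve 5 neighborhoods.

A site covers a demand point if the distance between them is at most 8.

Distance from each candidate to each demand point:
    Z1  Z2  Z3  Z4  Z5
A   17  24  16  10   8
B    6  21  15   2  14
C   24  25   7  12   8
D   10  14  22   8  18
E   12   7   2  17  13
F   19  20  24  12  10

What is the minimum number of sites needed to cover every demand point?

3

Coverage sets (demand points within 8 of each site):
  A: {Z5}
  B: {Z1, Z4}
  C: {Z3, Z5}
  D: {Z4}
  E: {Z2, Z3}
  F: {}
No 2 sites suffice: every size-2 union leaves at least one demand point uncovered.
But {A, B, E} covers everything, so the minimum is 3.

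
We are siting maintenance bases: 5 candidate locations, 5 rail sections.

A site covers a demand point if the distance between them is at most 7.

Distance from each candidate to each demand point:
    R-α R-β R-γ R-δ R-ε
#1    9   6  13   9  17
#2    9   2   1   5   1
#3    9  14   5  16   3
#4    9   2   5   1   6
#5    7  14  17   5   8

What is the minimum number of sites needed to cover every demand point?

2

Coverage sets (demand points within 7 of each site):
  #1: {R-β}
  #2: {R-β, R-γ, R-δ, R-ε}
  #3: {R-γ, R-ε}
  #4: {R-β, R-γ, R-δ, R-ε}
  #5: {R-α, R-δ}
No single site covers all 5 demand points.
But {#2, #5} covers everything, so the minimum is 2.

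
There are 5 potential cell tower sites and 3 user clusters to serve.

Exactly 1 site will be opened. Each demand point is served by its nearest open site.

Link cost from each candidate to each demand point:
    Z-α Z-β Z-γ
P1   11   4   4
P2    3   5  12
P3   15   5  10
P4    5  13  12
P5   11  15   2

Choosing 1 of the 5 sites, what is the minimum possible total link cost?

19

Open {P1}.
  Z-α→P1 11, Z-β→P1 4, Z-γ→P1 4  ⇒ total 19.
Compare {P2}: total 20.
Compare {P5}: total 28.
No size-1 selection does better; minimum is 19.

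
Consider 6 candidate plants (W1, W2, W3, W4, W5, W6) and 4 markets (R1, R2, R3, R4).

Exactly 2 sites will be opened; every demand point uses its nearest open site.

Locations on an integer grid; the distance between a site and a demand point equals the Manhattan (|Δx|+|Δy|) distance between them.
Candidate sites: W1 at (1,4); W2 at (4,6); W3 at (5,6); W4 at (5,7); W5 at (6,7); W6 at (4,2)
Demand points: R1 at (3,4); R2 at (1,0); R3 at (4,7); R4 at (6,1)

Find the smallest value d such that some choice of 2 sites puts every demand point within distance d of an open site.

5

Open {W1, W6}.
  Farthest demand point is R3 at distance 5 (to W6); all others are ≤ 5.
With {W2, W6} the worst case is 5.
With {W3, W6} the worst case is 5.
No size-2 selection achieves below 5.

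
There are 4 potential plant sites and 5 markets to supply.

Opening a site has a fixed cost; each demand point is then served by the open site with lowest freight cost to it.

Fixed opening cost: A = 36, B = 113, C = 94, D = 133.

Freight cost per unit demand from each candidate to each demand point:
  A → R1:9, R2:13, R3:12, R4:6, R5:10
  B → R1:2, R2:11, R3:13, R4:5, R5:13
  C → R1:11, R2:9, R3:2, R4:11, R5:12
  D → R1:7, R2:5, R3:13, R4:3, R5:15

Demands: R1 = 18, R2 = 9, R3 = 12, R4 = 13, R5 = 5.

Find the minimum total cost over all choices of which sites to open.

473

Open {B, C}: assign each demand point to its cheapest open site.
  R1→B 18×2=36, R2→C 9×9=81, R3→C 12×2=24, R4→B 13×5=65, R5→C 5×12=60
  freight cost 266, fixed 207 → total 473.
Compare {A, B, C}: freight cost 256 + fixed 243 = 499.
Compare {C, D}: freight cost 294 + fixed 227 = 521.
Compare {A, C}: freight cost 395 + fixed 130 = 525.
All other subsets cost ≥ 499. Minimum total cost: 473.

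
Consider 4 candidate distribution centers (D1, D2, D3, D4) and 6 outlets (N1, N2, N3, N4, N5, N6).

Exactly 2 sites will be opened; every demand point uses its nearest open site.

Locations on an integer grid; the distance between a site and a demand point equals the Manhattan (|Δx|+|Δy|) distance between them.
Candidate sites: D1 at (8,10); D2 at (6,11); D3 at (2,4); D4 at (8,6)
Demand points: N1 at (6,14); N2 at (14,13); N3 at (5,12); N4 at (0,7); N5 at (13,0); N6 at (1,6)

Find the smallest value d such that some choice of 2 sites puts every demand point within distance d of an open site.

11

Open {D1, D4}.
  Farthest demand point is N5 at distance 11 (to D4); all others are ≤ 11.
With {D2, D4} the worst case is 11.
With {D3, D4} the worst case is 13.
No size-2 selection achieves below 11.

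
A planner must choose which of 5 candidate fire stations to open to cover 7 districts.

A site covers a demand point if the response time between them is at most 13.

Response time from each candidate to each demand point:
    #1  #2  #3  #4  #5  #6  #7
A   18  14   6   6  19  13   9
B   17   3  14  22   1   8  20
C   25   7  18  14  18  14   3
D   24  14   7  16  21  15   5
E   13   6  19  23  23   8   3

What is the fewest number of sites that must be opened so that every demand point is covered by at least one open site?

3

Coverage sets (demand points within 13 of each site):
  A: {#3, #4, #6, #7}
  B: {#2, #5, #6}
  C: {#2, #7}
  D: {#3, #7}
  E: {#1, #2, #6, #7}
No 2 sites suffice: every size-2 union leaves at least one demand point uncovered.
But {A, B, E} covers everything, so the minimum is 3.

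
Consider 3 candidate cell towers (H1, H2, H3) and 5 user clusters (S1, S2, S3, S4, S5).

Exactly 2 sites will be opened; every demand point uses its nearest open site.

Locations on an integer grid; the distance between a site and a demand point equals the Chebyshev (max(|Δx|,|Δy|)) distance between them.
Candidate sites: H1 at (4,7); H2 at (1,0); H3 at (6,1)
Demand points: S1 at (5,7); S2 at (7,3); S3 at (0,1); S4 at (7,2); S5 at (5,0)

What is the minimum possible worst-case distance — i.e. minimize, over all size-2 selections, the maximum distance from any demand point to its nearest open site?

5

Open {H1, H2}.
  Farthest demand point is S4 at distance 5 (to H1); all others are ≤ 5.
With {H1, H3} the worst case is 6.
With {H2, H3} the worst case is 6.
No size-2 selection achieves below 5.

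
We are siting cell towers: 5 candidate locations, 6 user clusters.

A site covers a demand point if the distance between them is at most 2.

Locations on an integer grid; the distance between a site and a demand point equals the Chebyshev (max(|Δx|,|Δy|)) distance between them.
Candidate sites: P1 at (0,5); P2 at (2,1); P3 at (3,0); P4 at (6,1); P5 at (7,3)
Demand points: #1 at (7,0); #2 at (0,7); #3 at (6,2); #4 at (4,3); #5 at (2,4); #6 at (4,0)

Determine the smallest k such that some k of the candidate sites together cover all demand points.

Coverage sets (demand points within 2 of each site):
  P1: {#2, #5}
  P2: {#4, #6}
  P3: {#6}
  P4: {#1, #3, #4, #6}
  P5: {#3}
No single site covers all 6 demand points.
But {P1, P4} covers everything, so the minimum is 2.

2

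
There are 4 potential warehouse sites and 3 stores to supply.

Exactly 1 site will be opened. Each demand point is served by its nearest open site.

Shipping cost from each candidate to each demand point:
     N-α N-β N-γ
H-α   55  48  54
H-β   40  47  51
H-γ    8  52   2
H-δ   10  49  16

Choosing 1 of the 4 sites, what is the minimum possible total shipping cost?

62

Open {H-γ}.
  N-α→H-γ 8, N-β→H-γ 52, N-γ→H-γ 2  ⇒ total 62.
Compare {H-δ}: total 75.
Compare {H-β}: total 138.
No size-1 selection does better; minimum is 62.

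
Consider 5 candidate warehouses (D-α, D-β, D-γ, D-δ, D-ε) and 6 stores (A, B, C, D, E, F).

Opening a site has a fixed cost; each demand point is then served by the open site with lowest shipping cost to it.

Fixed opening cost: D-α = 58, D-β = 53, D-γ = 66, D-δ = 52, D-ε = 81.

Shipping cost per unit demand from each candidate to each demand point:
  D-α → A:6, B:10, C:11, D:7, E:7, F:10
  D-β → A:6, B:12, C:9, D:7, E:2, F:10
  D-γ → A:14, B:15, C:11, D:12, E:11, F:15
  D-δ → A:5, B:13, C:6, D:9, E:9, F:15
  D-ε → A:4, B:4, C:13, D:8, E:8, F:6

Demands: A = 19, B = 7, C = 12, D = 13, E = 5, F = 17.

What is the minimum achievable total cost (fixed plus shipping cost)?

Open {D-β, D-ε}: assign each demand point to its cheapest open site.
  A→D-ε 19×4=76, B→D-ε 7×4=28, C→D-β 12×9=108, D→D-β 13×7=91, E→D-β 5×2=10, F→D-ε 17×6=102
  shipping cost 415, fixed 134 → total 549.
Compare {D-δ, D-ε}: shipping cost 422 + fixed 133 = 555.
Compare {D-β, D-δ, D-ε}: shipping cost 379 + fixed 186 = 565.
Compare {D-ε}: shipping cost 506 + fixed 81 = 587.
All other subsets cost ≥ 555. Minimum total cost: 549.

549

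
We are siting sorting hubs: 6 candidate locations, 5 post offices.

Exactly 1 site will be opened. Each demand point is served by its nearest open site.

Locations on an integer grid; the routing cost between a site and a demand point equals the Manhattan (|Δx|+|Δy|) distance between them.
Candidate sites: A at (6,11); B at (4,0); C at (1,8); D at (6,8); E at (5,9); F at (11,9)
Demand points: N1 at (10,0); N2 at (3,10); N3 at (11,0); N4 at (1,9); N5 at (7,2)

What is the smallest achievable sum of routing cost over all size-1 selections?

41

Open {B}.
  N1→B 6, N2→B 11, N3→B 7, N4→B 12, N5→B 5  ⇒ total 41.
Compare {D}: total 43.
Compare {E}: total 45.
No size-1 selection does better; minimum is 41.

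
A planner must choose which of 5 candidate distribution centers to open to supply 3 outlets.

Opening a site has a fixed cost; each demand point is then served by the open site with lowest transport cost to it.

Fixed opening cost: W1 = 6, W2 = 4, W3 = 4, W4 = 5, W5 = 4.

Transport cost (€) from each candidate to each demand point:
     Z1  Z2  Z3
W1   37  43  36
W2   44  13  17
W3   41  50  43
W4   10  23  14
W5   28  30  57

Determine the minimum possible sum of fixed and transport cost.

Open {W2, W4}: assign each demand point to its cheapest open site.
  Z1→W4 10, Z2→W2 13, Z3→W4 14
  transport cost 37, fixed 9 → total 46.
Compare {W2, W3, W4}: transport cost 37 + fixed 13 = 50.
Compare {W2, W4, W5}: transport cost 37 + fixed 13 = 50.
Compare {W4}: transport cost 47 + fixed 5 = 52.
All other subsets cost ≥ 50. Minimum total cost: 46.

46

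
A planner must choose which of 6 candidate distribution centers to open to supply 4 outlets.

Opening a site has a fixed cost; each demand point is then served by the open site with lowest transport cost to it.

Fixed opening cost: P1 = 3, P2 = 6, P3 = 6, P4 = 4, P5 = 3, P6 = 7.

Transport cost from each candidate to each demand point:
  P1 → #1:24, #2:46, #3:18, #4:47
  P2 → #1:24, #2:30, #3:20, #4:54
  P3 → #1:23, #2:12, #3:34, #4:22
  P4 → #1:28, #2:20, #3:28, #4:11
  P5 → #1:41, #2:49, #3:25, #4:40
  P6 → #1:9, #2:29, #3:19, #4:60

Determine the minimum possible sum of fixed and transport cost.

68

Open {P3, P4, P6}: assign each demand point to its cheapest open site.
  #1→P6 9, #2→P3 12, #3→P6 19, #4→P4 11
  transport cost 51, fixed 17 → total 68.
Compare {P4, P6}: transport cost 59 + fixed 11 = 70.
Compare {P1, P3, P4, P6}: transport cost 50 + fixed 20 = 70.
Compare {P3, P4, P5, P6}: transport cost 51 + fixed 20 = 71.
All other subsets cost ≥ 70. Minimum total cost: 68.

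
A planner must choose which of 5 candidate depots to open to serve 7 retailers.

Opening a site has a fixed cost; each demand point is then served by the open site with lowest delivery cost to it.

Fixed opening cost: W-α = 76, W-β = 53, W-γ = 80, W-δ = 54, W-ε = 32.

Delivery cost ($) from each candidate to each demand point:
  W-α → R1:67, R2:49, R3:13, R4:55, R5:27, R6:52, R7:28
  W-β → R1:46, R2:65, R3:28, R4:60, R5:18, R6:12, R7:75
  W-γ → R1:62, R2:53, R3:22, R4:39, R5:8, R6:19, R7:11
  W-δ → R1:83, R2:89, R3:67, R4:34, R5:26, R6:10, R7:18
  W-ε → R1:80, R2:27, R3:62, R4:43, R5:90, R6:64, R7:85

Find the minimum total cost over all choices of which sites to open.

294

Open {W-γ}: assign each demand point to its cheapest open site.
  R1→W-γ 62, R2→W-γ 53, R3→W-γ 22, R4→W-γ 39, R5→W-γ 8, R6→W-γ 19, R7→W-γ 11
  delivery cost 214, fixed 80 → total 294.
Compare {W-γ, W-ε}: delivery cost 188 + fixed 112 = 300.
Compare {W-β, W-δ, W-ε}: delivery cost 181 + fixed 139 = 320.
Compare {W-β, W-γ}: delivery cost 191 + fixed 133 = 324.
All other subsets cost ≥ 300. Minimum total cost: 294.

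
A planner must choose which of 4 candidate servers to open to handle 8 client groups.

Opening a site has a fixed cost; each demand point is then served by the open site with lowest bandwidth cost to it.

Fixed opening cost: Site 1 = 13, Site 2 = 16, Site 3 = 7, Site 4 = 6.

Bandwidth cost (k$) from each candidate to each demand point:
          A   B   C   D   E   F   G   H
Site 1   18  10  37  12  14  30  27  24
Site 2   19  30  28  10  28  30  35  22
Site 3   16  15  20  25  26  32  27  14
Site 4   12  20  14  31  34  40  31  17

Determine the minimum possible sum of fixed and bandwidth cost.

Open {Site 1, Site 4}: assign each demand point to its cheapest open site.
  A→Site 4 12, B→Site 1 10, C→Site 4 14, D→Site 1 12, E→Site 1 14, F→Site 1 30, G→Site 1 27, H→Site 4 17
  bandwidth cost 136, fixed 19 → total 155.
Compare {Site 1, Site 3, Site 4}: bandwidth cost 133 + fixed 26 = 159.
Compare {Site 1, Site 3}: bandwidth cost 143 + fixed 20 = 163.
Compare {Site 1, Site 2, Site 4}: bandwidth cost 134 + fixed 35 = 169.
All other subsets cost ≥ 159. Minimum total cost: 155.

155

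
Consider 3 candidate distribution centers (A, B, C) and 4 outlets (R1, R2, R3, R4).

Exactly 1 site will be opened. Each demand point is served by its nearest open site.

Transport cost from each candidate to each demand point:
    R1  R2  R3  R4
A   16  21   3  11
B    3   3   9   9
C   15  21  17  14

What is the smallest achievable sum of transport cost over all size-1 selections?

24

Open {B}.
  R1→B 3, R2→B 3, R3→B 9, R4→B 9  ⇒ total 24.
Compare {A}: total 51.
Compare {C}: total 67.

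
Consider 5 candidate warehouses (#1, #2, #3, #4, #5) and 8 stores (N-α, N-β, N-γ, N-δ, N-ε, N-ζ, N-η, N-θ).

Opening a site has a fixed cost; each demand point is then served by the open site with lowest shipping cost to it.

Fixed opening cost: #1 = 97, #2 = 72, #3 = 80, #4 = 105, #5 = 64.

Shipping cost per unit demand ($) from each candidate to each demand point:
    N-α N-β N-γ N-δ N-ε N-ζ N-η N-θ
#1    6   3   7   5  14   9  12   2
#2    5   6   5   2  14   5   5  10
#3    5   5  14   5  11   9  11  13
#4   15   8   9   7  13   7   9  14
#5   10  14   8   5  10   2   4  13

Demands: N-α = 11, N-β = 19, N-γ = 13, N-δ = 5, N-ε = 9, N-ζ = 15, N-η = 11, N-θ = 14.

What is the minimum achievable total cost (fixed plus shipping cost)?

Open {#1, #5}: assign each demand point to its cheapest open site.
  N-α→#1 11×6=66, N-β→#1 19×3=57, N-γ→#1 13×7=91, N-δ→#1 5×5=25, N-ε→#5 9×10=90, N-ζ→#5 15×2=30, N-η→#5 11×4=44, N-θ→#1 14×2=28
  shipping cost 431, fixed 161 → total 592.
Compare {#1, #2, #5}: shipping cost 379 + fixed 233 = 612.
Compare {#1, #2}: shipping cost 471 + fixed 169 = 640.
Compare {#1, #3, #5}: shipping cost 420 + fixed 241 = 661.
All other subsets cost ≥ 612. Minimum total cost: 592.

592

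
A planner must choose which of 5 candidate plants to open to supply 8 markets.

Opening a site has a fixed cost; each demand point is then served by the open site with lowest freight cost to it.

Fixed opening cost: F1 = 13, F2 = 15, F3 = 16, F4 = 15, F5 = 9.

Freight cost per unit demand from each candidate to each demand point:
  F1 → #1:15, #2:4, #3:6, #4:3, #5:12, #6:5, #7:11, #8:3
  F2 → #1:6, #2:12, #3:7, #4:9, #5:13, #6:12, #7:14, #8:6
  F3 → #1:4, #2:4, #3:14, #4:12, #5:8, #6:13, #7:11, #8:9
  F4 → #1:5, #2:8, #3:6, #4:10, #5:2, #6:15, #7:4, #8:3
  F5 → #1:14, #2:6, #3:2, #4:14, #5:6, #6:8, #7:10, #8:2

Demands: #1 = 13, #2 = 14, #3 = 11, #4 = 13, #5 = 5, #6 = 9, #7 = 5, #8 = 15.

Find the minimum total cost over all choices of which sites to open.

324

Open {F1, F4, F5}: assign each demand point to its cheapest open site.
  #1→F4 13×5=65, #2→F1 14×4=56, #3→F5 11×2=22, #4→F1 13×3=39, #5→F4 5×2=10, #6→F1 9×5=45, #7→F4 5×4=20, #8→F5 15×2=30
  freight cost 287, fixed 37 → total 324.
Compare {F1, F3, F4, F5}: freight cost 274 + fixed 53 = 327.
Compare {F1, F2, F4, F5}: freight cost 287 + fixed 52 = 339.
Compare {F1, F2, F3, F4, F5}: freight cost 274 + fixed 68 = 342.
All other subsets cost ≥ 327. Minimum total cost: 324.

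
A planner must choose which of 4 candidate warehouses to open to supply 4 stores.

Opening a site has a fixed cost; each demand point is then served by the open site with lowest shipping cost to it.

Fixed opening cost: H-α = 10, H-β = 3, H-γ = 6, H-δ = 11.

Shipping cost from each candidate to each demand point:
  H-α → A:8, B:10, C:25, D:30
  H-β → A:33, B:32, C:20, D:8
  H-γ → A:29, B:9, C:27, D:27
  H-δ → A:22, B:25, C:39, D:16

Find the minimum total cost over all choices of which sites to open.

Open {H-α, H-β}: assign each demand point to its cheapest open site.
  A→H-α 8, B→H-α 10, C→H-β 20, D→H-β 8
  shipping cost 46, fixed 13 → total 59.
Compare {H-α, H-β, H-γ}: shipping cost 45 + fixed 19 = 64.
Compare {H-α, H-β, H-δ}: shipping cost 46 + fixed 24 = 70.
Compare {H-β, H-γ}: shipping cost 66 + fixed 9 = 75.
All other subsets cost ≥ 64. Minimum total cost: 59.

59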